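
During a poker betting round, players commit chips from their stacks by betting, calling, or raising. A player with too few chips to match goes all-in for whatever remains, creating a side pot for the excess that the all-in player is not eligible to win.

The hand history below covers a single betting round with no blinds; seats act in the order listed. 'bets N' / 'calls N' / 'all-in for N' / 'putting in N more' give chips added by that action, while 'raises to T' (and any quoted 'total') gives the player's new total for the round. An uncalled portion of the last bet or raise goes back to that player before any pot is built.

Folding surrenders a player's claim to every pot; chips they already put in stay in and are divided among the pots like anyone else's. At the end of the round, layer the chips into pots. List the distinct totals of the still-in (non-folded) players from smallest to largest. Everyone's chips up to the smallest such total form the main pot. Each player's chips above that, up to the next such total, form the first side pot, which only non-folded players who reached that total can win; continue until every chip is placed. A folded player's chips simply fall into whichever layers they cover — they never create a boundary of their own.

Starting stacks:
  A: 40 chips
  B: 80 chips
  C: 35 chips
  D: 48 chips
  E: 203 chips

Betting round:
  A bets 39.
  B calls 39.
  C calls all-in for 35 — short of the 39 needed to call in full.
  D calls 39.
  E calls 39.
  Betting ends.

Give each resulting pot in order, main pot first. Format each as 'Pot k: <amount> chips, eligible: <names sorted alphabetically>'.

Pot 1: 175 chips, eligible: A, B, C, D, E
Pot 2: 16 chips, eligible: A, B, D, E

Derivation:
Contributions: A=39, B=39, C=35, D=39, E=39
Pot levels (distinct totals of non-folded players): 35, 39
Layer 1-35: 35 each from A, B, C, D, E = 35*5 = 175 chips; eligible A, B, C, D, E
Layer 36-39: 4 each from A, B, D, E = 4*4 = 16 chips; eligible A, B, D, E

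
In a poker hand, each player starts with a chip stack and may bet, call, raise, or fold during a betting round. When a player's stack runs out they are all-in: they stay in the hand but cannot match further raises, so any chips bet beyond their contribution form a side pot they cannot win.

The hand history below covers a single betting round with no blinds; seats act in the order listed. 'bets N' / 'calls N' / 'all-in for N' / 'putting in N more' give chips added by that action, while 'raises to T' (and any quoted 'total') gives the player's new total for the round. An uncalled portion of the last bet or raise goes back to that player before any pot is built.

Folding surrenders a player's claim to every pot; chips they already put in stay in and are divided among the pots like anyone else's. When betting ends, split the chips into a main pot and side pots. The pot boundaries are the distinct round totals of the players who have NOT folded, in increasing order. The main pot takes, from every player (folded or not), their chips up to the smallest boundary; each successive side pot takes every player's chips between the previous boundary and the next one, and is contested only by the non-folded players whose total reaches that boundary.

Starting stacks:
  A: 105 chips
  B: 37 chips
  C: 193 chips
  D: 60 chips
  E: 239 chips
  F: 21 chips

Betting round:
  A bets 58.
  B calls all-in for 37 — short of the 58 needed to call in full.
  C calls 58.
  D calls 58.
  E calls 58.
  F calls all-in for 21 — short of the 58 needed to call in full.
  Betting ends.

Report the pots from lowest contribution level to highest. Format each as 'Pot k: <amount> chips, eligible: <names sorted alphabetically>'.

Contributions: A=58, B=37, C=58, D=58, E=58, F=21
Pot levels (distinct totals of non-folded players): 21, 37, 58
Layer 1-21: 21 each from A, B, C, D, E, F = 21*6 = 126 chips; eligible A, B, C, D, E, F
Layer 22-37: 16 each from A, B, C, D, E = 16*5 = 80 chips; eligible A, B, C, D, E
Layer 38-58: 21 each from A, C, D, E = 21*4 = 84 chips; eligible A, C, D, E

Pot 1: 126 chips, eligible: A, B, C, D, E, F
Pot 2: 80 chips, eligible: A, B, C, D, E
Pot 3: 84 chips, eligible: A, C, D, E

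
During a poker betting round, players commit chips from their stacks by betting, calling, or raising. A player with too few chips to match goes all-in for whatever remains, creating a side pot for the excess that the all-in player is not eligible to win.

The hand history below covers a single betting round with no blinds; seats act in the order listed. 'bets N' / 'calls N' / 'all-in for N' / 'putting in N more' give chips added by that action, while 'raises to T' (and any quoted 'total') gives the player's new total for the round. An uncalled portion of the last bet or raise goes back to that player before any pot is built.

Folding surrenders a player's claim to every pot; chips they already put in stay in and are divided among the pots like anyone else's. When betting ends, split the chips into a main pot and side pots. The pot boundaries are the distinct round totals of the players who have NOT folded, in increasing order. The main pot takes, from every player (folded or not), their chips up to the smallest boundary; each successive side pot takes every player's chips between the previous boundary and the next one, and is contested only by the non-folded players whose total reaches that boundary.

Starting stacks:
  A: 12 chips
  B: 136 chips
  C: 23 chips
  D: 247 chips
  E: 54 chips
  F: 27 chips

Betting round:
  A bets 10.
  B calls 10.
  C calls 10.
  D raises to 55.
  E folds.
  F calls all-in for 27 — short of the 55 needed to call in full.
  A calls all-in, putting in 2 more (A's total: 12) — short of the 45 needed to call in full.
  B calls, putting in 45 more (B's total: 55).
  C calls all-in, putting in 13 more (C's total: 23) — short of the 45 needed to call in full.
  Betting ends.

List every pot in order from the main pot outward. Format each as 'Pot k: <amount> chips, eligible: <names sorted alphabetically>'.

Contributions: A=12, B=55, C=23, D=55, F=27
Folded: E
Pot levels (distinct totals of non-folded players): 12, 23, 27, 55
Layer 1-12: 12 each from A, B, C, D, F = 12*5 = 60 chips; eligible A, B, C, D, F
Layer 13-23: 11 each from B, C, D, F = 11*4 = 44 chips; eligible B, C, D, F
Layer 24-27: 4 each from B, D, F = 4*3 = 12 chips; eligible B, D, F
Layer 28-55: 28 each from B, D = 28*2 = 56 chips; eligible B, D

Pot 1: 60 chips, eligible: A, B, C, D, F
Pot 2: 44 chips, eligible: B, C, D, F
Pot 3: 12 chips, eligible: B, D, F
Pot 4: 56 chips, eligible: B, D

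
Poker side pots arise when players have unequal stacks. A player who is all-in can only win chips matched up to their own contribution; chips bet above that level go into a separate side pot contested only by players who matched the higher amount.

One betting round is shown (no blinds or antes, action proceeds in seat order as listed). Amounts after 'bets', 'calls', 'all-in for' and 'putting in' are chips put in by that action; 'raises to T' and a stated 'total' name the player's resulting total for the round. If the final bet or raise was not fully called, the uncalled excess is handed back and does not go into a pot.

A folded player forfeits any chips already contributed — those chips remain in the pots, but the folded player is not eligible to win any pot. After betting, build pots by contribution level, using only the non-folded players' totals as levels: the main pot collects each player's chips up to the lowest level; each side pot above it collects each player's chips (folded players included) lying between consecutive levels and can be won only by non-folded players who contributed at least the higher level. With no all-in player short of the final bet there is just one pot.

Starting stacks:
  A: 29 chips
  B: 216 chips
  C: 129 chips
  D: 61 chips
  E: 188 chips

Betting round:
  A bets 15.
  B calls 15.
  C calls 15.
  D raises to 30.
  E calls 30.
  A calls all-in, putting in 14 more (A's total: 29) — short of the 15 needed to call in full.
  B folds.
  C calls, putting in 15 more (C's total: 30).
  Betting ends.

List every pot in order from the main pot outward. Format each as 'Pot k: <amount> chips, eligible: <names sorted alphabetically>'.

Contributions: A=29, B=15, C=30, D=30, E=30
Folded: B
Pot levels (distinct totals of non-folded players): 29, 30
Layer 1-29: A 29 + B 15 + C 29 + D 29 + E 29 = 131 chips; eligible A, C, D, E
Layer 30-30: 1 each from C, D, E = 1*3 = 3 chips; eligible C, D, E

Pot 1: 131 chips, eligible: A, C, D, E
Pot 2: 3 chips, eligible: C, D, E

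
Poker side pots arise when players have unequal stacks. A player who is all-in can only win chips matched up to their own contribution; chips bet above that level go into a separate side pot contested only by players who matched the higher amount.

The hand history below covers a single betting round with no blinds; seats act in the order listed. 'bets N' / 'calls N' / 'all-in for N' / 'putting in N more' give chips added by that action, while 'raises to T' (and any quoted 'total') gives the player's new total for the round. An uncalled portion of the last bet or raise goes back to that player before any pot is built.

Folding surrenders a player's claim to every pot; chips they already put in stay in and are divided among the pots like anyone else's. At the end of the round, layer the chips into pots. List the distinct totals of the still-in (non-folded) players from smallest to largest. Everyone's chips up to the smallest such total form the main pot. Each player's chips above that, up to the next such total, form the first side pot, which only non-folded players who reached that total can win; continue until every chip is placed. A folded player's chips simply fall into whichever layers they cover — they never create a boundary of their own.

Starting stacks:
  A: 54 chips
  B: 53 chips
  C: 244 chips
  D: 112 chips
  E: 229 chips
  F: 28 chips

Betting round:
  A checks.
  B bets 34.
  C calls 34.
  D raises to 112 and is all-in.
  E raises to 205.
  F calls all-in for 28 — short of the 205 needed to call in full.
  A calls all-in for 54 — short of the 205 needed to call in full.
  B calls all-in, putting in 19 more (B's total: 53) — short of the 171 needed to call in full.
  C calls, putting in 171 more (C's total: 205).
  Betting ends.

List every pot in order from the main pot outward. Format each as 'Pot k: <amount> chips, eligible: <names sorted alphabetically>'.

Pot 1: 168 chips, eligible: A, B, C, D, E, F
Pot 2: 125 chips, eligible: A, B, C, D, E
Pot 3: 4 chips, eligible: A, C, D, E
Pot 4: 174 chips, eligible: C, D, E
Pot 5: 186 chips, eligible: C, E

Derivation:
Contributions: A=54, B=53, C=205, D=112, E=205, F=28
Pot levels (distinct totals of non-folded players): 28, 53, 54, 112, 205
Layer 1-28: 28 each from A, B, C, D, E, F = 28*6 = 168 chips; eligible A, B, C, D, E, F
Layer 29-53: 25 each from A, B, C, D, E = 25*5 = 125 chips; eligible A, B, C, D, E
Layer 54-54: 1 each from A, C, D, E = 1*4 = 4 chips; eligible A, C, D, E
Layer 55-112: 58 each from C, D, E = 58*3 = 174 chips; eligible C, D, E
Layer 113-205: 93 each from C, E = 93*2 = 186 chips; eligible C, E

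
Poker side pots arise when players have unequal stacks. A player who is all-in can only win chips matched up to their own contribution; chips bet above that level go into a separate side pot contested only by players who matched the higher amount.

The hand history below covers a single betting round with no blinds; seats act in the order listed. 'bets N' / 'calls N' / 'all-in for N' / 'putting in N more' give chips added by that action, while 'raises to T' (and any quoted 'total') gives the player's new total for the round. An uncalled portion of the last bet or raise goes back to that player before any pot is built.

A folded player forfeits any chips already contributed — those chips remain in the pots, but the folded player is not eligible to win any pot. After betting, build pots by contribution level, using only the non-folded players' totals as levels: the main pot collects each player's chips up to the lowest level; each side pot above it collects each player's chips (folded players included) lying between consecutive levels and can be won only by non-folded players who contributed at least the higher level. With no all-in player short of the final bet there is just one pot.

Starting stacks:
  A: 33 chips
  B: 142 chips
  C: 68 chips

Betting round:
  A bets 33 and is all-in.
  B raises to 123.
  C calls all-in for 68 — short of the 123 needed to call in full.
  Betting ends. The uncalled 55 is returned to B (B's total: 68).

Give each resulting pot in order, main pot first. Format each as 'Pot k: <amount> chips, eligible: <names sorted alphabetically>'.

Contributions (after 55 returned to B): A=33, B=68, C=68
Pot levels (distinct totals of non-folded players): 33, 68
Layer 1-33: 33 each from A, B, C = 33*3 = 99 chips; eligible A, B, C
Layer 34-68: 35 each from B, C = 35*2 = 70 chips; eligible B, C

Pot 1: 99 chips, eligible: A, B, C
Pot 2: 70 chips, eligible: B, C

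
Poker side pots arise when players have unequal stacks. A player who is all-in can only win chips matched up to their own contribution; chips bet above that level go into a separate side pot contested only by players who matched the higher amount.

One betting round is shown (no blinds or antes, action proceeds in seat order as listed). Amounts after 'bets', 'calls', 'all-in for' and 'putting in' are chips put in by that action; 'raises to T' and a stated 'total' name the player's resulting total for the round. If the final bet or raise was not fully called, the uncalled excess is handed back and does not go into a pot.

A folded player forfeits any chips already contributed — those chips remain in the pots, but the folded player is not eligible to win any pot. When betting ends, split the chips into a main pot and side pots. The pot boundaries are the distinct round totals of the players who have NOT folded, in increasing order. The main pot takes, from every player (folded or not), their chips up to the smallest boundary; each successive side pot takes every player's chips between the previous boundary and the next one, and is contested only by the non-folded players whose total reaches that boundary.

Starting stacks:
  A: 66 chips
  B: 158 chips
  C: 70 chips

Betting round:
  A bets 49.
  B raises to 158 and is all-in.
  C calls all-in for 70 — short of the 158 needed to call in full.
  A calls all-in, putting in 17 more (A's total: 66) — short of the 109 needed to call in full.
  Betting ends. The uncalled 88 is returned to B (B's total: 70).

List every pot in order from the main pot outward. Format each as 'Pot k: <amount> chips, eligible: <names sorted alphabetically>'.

Pot 1: 198 chips, eligible: A, B, C
Pot 2: 8 chips, eligible: B, C

Derivation:
Contributions (after 88 returned to B): A=66, B=70, C=70
Pot levels (distinct totals of non-folded players): 66, 70
Layer 1-66: 66 each from A, B, C = 66*3 = 198 chips; eligible A, B, C
Layer 67-70: 4 each from B, C = 4*2 = 8 chips; eligible B, C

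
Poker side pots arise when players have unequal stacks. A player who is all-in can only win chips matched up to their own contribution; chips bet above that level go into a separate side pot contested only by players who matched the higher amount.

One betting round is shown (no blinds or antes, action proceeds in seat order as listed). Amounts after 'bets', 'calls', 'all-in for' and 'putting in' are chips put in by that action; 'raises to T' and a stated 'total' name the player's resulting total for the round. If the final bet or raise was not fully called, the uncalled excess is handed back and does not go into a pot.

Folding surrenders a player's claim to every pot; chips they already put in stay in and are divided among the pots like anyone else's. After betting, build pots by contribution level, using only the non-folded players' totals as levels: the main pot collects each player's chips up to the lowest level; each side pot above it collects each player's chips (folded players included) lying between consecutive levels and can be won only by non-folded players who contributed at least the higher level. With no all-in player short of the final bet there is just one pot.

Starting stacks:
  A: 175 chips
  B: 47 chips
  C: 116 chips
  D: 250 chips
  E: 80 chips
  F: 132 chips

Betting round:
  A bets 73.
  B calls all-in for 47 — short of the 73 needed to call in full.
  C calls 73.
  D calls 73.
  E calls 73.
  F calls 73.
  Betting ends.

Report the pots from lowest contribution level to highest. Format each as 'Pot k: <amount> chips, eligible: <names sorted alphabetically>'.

Pot 1: 282 chips, eligible: A, B, C, D, E, F
Pot 2: 130 chips, eligible: A, C, D, E, F

Derivation:
Contributions: A=73, B=47, C=73, D=73, E=73, F=73
Pot levels (distinct totals of non-folded players): 47, 73
Layer 1-47: 47 each from A, B, C, D, E, F = 47*6 = 282 chips; eligible A, B, C, D, E, F
Layer 48-73: 26 each from A, C, D, E, F = 26*5 = 130 chips; eligible A, C, D, E, F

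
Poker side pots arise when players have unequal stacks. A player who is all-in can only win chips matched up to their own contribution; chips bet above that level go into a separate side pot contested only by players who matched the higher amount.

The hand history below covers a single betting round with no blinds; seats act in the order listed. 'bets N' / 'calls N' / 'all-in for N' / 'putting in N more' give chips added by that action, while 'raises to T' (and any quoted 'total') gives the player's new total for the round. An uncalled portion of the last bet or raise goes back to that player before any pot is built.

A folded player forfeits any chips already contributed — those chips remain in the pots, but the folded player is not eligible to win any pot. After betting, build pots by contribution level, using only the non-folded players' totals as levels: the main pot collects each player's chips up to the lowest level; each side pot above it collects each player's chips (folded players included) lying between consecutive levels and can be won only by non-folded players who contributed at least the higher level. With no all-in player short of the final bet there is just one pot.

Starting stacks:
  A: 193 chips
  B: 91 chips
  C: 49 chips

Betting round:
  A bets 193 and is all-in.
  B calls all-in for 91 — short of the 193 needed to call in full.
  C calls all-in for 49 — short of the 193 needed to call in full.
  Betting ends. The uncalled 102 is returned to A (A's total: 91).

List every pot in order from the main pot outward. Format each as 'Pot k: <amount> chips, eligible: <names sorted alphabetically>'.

Pot 1: 147 chips, eligible: A, B, C
Pot 2: 84 chips, eligible: A, B

Derivation:
Contributions (after 102 returned to A): A=91, B=91, C=49
Pot levels (distinct totals of non-folded players): 49, 91
Layer 1-49: 49 each from A, B, C = 49*3 = 147 chips; eligible A, B, C
Layer 50-91: 42 each from A, B = 42*2 = 84 chips; eligible A, B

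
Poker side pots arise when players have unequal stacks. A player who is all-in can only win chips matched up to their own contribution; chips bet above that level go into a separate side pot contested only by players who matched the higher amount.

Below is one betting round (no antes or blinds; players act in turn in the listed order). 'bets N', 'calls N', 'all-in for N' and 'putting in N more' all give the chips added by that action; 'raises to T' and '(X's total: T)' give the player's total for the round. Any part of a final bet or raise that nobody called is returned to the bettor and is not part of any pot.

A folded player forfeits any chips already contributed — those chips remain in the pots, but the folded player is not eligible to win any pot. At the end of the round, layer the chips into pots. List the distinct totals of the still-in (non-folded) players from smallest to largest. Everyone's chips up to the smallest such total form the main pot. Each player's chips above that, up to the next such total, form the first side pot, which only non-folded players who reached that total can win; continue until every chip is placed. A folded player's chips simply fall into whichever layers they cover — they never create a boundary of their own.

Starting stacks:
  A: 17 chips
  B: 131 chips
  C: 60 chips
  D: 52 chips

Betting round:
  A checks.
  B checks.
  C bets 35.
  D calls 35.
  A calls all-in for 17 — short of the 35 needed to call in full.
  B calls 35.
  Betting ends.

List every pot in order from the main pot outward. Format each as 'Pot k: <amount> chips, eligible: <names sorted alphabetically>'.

Pot 1: 68 chips, eligible: A, B, C, D
Pot 2: 54 chips, eligible: B, C, D

Derivation:
Contributions: A=17, B=35, C=35, D=35
Pot levels (distinct totals of non-folded players): 17, 35
Layer 1-17: 17 each from A, B, C, D = 17*4 = 68 chips; eligible A, B, C, D
Layer 18-35: 18 each from B, C, D = 18*3 = 54 chips; eligible B, C, D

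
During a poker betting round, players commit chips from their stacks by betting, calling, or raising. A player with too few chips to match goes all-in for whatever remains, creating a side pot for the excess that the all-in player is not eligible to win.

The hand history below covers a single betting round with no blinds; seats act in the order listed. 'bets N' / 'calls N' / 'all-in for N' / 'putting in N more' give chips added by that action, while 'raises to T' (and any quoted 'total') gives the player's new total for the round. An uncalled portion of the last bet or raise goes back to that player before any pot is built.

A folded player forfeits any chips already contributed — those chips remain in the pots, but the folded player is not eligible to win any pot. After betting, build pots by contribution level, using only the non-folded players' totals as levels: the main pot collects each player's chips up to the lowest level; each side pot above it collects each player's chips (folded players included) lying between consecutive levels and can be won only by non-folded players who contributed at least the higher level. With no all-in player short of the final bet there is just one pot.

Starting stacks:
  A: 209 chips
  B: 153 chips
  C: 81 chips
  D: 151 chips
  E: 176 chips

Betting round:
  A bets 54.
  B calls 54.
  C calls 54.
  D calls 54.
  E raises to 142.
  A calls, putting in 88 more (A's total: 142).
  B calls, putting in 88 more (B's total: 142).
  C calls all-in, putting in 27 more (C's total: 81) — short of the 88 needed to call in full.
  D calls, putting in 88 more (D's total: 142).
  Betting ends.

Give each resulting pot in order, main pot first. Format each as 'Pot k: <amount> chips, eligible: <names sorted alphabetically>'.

Pot 1: 405 chips, eligible: A, B, C, D, E
Pot 2: 244 chips, eligible: A, B, D, E

Derivation:
Contributions: A=142, B=142, C=81, D=142, E=142
Pot levels (distinct totals of non-folded players): 81, 142
Layer 1-81: 81 each from A, B, C, D, E = 81*5 = 405 chips; eligible A, B, C, D, E
Layer 82-142: 61 each from A, B, D, E = 61*4 = 244 chips; eligible A, B, D, E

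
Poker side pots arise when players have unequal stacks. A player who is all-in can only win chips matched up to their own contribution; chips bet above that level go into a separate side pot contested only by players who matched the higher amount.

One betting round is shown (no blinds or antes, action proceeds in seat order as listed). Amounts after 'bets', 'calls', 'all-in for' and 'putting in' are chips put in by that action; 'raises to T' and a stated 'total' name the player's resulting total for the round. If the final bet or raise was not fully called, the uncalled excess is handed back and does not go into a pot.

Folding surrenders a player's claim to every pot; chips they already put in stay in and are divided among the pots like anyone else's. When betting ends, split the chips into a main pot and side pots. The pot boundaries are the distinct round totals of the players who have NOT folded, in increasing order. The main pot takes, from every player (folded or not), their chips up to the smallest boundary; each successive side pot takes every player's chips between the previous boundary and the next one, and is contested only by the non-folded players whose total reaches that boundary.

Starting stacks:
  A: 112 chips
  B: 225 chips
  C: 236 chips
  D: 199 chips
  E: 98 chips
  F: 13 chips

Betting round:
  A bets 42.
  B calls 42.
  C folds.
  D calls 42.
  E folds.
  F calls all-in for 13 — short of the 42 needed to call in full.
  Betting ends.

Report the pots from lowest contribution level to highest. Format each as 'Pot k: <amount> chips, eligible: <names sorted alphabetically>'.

Pot 1: 52 chips, eligible: A, B, D, F
Pot 2: 87 chips, eligible: A, B, D

Derivation:
Contributions: A=42, B=42, D=42, F=13
Folded: C, E
Pot levels (distinct totals of non-folded players): 13, 42
Layer 1-13: 13 each from A, B, D, F = 13*4 = 52 chips; eligible A, B, D, F
Layer 14-42: 29 each from A, B, D = 29*3 = 87 chips; eligible A, B, D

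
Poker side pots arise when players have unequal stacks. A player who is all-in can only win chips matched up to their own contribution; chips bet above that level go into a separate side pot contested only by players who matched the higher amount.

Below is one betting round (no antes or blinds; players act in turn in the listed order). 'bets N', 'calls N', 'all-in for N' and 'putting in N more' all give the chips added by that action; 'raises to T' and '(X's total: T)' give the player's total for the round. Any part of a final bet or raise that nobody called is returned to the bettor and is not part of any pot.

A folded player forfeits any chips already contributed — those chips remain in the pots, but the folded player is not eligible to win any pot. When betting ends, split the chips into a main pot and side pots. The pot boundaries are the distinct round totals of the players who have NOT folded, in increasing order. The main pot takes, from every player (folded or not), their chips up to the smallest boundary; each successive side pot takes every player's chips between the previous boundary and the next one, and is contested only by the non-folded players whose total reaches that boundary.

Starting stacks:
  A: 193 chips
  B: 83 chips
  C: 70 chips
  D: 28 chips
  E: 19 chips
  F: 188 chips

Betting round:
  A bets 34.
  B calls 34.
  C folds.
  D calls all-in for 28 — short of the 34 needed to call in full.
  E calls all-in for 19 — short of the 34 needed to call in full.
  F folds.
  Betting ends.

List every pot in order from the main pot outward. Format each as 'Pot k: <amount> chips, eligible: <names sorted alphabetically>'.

Pot 1: 76 chips, eligible: A, B, D, E
Pot 2: 27 chips, eligible: A, B, D
Pot 3: 12 chips, eligible: A, B

Derivation:
Contributions: A=34, B=34, D=28, E=19
Folded: C, F
Pot levels (distinct totals of non-folded players): 19, 28, 34
Layer 1-19: 19 each from A, B, D, E = 19*4 = 76 chips; eligible A, B, D, E
Layer 20-28: 9 each from A, B, D = 9*3 = 27 chips; eligible A, B, D
Layer 29-34: 6 each from A, B = 6*2 = 12 chips; eligible A, B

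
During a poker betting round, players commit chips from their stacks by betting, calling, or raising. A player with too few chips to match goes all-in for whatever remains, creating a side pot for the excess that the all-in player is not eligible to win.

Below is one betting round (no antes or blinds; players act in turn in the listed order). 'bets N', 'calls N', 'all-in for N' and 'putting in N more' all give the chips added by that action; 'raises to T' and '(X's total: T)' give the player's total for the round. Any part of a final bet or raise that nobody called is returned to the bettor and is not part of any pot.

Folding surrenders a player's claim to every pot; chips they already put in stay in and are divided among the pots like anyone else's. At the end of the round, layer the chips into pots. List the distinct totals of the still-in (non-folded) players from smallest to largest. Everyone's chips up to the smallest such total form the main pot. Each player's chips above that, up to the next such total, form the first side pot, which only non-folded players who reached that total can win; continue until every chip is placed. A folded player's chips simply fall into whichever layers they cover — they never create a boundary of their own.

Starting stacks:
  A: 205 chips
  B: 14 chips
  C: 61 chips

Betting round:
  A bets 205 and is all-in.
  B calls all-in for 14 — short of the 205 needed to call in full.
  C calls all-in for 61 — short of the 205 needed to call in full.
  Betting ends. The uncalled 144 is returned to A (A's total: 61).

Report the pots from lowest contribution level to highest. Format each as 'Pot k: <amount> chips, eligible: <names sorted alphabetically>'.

Pot 1: 42 chips, eligible: A, B, C
Pot 2: 94 chips, eligible: A, C

Derivation:
Contributions (after 144 returned to A): A=61, B=14, C=61
Pot levels (distinct totals of non-folded players): 14, 61
Layer 1-14: 14 each from A, B, C = 14*3 = 42 chips; eligible A, B, C
Layer 15-61: 47 each from A, C = 47*2 = 94 chips; eligible A, C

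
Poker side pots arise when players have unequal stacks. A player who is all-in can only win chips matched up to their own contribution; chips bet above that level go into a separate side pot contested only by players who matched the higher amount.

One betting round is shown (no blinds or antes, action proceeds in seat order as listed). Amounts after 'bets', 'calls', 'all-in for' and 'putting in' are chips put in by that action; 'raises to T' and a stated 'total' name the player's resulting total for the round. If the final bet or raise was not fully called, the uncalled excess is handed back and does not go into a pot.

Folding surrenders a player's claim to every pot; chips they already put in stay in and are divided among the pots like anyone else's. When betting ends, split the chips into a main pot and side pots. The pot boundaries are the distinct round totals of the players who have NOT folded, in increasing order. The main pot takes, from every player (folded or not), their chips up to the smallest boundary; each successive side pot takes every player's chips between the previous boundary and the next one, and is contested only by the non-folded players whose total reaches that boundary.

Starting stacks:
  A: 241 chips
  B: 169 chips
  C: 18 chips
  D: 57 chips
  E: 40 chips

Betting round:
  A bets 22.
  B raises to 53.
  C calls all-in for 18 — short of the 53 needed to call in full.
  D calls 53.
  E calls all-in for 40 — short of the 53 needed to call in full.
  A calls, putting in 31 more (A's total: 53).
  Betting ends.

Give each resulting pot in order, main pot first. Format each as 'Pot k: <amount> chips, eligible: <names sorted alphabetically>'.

Contributions: A=53, B=53, C=18, D=53, E=40
Pot levels (distinct totals of non-folded players): 18, 40, 53
Layer 1-18: 18 each from A, B, C, D, E = 18*5 = 90 chips; eligible A, B, C, D, E
Layer 19-40: 22 each from A, B, D, E = 22*4 = 88 chips; eligible A, B, D, E
Layer 41-53: 13 each from A, B, D = 13*3 = 39 chips; eligible A, B, D

Pot 1: 90 chips, eligible: A, B, C, D, E
Pot 2: 88 chips, eligible: A, B, D, E
Pot 3: 39 chips, eligible: A, B, D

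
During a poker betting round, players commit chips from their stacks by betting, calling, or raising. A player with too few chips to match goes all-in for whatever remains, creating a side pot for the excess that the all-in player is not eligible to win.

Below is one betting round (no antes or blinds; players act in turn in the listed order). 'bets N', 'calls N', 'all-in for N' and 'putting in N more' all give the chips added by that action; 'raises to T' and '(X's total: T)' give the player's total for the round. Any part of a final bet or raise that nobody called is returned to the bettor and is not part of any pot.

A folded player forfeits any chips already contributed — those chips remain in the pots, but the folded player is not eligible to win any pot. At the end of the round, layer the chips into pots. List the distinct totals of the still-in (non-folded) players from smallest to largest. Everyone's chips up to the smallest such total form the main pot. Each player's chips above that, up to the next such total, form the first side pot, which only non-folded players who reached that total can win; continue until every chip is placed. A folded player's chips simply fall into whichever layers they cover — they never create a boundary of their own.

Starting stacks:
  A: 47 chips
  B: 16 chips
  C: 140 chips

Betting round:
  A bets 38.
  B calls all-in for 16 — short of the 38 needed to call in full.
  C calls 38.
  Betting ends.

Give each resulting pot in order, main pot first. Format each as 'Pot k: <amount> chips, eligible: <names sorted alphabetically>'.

Contributions: A=38, B=16, C=38
Pot levels (distinct totals of non-folded players): 16, 38
Layer 1-16: 16 each from A, B, C = 16*3 = 48 chips; eligible A, B, C
Layer 17-38: 22 each from A, C = 22*2 = 44 chips; eligible A, C

Pot 1: 48 chips, eligible: A, B, C
Pot 2: 44 chips, eligible: A, C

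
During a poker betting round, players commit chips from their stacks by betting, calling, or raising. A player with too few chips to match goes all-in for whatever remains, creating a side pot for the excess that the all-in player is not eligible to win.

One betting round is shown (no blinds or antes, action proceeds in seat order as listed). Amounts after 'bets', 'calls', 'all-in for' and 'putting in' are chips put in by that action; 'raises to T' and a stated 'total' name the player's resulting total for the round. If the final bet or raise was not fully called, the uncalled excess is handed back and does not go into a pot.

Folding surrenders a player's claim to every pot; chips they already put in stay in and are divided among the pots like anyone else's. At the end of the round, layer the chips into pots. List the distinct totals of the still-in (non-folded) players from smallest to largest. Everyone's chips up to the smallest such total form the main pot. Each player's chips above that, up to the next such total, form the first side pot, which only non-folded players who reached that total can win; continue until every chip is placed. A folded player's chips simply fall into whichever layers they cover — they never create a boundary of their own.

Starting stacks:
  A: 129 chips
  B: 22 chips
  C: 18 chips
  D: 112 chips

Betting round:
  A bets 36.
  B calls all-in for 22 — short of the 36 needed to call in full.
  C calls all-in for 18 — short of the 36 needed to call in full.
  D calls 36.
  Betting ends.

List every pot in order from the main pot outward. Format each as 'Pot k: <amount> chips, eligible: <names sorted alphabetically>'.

Pot 1: 72 chips, eligible: A, B, C, D
Pot 2: 12 chips, eligible: A, B, D
Pot 3: 28 chips, eligible: A, D

Derivation:
Contributions: A=36, B=22, C=18, D=36
Pot levels (distinct totals of non-folded players): 18, 22, 36
Layer 1-18: 18 each from A, B, C, D = 18*4 = 72 chips; eligible A, B, C, D
Layer 19-22: 4 each from A, B, D = 4*3 = 12 chips; eligible A, B, D
Layer 23-36: 14 each from A, D = 14*2 = 28 chips; eligible A, D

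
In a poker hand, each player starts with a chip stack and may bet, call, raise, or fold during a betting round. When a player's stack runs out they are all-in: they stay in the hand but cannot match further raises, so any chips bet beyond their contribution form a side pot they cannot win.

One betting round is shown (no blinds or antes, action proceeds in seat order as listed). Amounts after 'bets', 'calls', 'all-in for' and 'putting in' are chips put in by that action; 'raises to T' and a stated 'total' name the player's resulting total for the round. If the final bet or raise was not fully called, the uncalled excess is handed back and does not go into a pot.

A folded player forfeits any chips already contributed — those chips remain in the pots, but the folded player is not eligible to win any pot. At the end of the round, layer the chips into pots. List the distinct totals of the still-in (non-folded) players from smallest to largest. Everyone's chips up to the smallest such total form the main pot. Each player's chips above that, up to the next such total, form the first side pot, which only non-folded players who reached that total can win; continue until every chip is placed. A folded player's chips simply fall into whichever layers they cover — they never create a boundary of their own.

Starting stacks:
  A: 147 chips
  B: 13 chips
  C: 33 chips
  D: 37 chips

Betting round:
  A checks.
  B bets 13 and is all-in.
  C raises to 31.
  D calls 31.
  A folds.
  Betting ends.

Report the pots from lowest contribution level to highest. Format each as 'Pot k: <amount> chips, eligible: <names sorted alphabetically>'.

Contributions: B=13, C=31, D=31
Folded: A
Pot levels (distinct totals of non-folded players): 13, 31
Layer 1-13: 13 each from B, C, D = 13*3 = 39 chips; eligible B, C, D
Layer 14-31: 18 each from C, D = 18*2 = 36 chips; eligible C, D

Pot 1: 39 chips, eligible: B, C, D
Pot 2: 36 chips, eligible: C, D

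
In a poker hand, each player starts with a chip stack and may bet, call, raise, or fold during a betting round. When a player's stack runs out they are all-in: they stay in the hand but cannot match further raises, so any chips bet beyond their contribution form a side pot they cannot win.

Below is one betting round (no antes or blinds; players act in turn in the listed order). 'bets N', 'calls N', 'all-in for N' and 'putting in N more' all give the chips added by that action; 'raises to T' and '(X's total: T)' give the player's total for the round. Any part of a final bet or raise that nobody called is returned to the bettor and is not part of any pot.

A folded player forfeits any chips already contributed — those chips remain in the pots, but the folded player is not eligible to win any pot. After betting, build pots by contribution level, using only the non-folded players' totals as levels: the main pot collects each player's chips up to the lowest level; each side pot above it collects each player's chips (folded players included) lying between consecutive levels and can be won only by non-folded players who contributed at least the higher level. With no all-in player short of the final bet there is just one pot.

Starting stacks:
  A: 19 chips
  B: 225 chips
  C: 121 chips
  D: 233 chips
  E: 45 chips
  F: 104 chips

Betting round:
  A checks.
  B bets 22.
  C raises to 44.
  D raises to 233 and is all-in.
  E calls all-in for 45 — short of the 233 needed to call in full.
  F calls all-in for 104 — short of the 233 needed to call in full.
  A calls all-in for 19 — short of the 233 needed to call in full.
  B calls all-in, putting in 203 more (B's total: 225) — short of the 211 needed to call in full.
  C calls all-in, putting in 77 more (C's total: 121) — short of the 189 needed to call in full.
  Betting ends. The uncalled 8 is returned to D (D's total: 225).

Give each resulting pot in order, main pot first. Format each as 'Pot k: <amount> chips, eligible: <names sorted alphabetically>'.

Contributions (after 8 returned to D): A=19, B=225, C=121, D=225, E=45, F=104
Pot levels (distinct totals of non-folded players): 19, 45, 104, 121, 225
Layer 1-19: 19 each from A, B, C, D, E, F = 19*6 = 114 chips; eligible A, B, C, D, E, F
Layer 20-45: 26 each from B, C, D, E, F = 26*5 = 130 chips; eligible B, C, D, E, F
Layer 46-104: 59 each from B, C, D, F = 59*4 = 236 chips; eligible B, C, D, F
Layer 105-121: 17 each from B, C, D = 17*3 = 51 chips; eligible B, C, D
Layer 122-225: 104 each from B, D = 104*2 = 208 chips; eligible B, D

Pot 1: 114 chips, eligible: A, B, C, D, E, F
Pot 2: 130 chips, eligible: B, C, D, E, F
Pot 3: 236 chips, eligible: B, C, D, F
Pot 4: 51 chips, eligible: B, C, D
Pot 5: 208 chips, eligible: B, D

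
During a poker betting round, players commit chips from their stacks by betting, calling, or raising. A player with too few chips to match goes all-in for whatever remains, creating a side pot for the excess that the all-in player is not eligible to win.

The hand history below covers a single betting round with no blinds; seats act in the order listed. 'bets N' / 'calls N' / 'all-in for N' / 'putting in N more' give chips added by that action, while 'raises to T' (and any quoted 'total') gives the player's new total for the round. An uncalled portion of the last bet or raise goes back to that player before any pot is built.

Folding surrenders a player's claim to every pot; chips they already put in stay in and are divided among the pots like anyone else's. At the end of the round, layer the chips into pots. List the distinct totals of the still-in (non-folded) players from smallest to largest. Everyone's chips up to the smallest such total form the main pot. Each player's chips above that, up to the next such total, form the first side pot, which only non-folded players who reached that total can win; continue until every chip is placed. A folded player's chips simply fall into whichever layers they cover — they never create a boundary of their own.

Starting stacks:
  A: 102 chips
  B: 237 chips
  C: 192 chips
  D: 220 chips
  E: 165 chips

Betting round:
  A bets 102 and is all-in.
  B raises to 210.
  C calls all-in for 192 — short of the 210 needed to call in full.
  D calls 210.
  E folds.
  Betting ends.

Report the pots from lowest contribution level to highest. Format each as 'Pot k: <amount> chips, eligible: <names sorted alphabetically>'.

Pot 1: 408 chips, eligible: A, B, C, D
Pot 2: 270 chips, eligible: B, C, D
Pot 3: 36 chips, eligible: B, D

Derivation:
Contributions: A=102, B=210, C=192, D=210
Folded: E
Pot levels (distinct totals of non-folded players): 102, 192, 210
Layer 1-102: 102 each from A, B, C, D = 102*4 = 408 chips; eligible A, B, C, D
Layer 103-192: 90 each from B, C, D = 90*3 = 270 chips; eligible B, C, D
Layer 193-210: 18 each from B, D = 18*2 = 36 chips; eligible B, D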